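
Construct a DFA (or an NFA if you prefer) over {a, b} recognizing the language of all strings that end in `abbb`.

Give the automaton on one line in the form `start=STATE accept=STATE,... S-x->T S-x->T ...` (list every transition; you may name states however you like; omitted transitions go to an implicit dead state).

start=S0 accept=S4 S0-a->S1 S0-b->S0 S1-a->S1 S1-b->S2 S2-a->S1 S2-b->S3 S3-a->S1 S3-b->S4 S4-a->S1 S4-b->S0

Let each state record the length of the longest suffix of the input read so far that is also a prefix of `abbb`. S1 means the last symbol is `a`; S2 means the last 2 symbols are `ab`; S3 means the last 3 symbols are `abb`; S4 means the last 4 symbols are `abbb`. Accept only at S4, where the string currently ends in `abbb`.
A 5-state machine:
        a   b  
>  S0   S1  S0 
   S1   S1  S2 
   S2   S1  S3 
   S3   S1  S4 
 * S4   S1  S0 
(> = start, * = accepting)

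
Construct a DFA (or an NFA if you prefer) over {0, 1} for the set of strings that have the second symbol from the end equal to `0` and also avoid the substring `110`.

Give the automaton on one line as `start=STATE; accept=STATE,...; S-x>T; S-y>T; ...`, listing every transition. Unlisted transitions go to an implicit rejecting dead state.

start=q0; accept=q3,q4; q0-0>q1; q0-1>q2; q1-0>q3; q1-1>q4; q2-0>q1; q2-1>q5; q3-0>q3; q3-1>q4; q4-0>q1; q4-1>q5; q5-0>q5; q5-1>q5

Run two small machines in parallel and take their product. One (7 states) tracks the last 2 symbols read; the other (4 states) tracks partial matches of the forbidden pattern `110`. Each combined state is a pair, one component from each; accept when both components accept. Equivalent product states are then merged.
With 6 states:
        0   1  
>  q0   q1  q2 
   q1   q3  q4 
   q2   q1  q5 
 * q3   q3  q4 
 * q4   q1  q5 
   q5   q5  q5 
(> = start, * = accepting)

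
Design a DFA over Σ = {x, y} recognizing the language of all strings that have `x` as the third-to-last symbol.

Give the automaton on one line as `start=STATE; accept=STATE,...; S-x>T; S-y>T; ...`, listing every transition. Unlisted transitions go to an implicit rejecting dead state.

start=q0; accept=q7,q8,q9,q10; q0-x>q1; q0-y>q2; q1-x>q3; q1-y>q4; q2-x>q5; q2-y>q6; q3-x>q7; q3-y>q8; q4-x>q9; q4-y>q10; q5-x>q11; q5-y>q12; q6-x>q13; q6-y>q14; q7-x>q7; q7-y>q8; q8-x>q9; q8-y>q10; q9-x>q11; q9-y>q12; q10-x>q13; q10-y>q14; q11-x>q7; q11-y>q8; q12-x>q9; q12-y>q10; q13-x>q11; q13-y>q12; q14-x>q13; q14-y>q14

Because acceptance depends on a position counted from the end, the machine has to buffer the most recent 3 symbols. Make each state the string of the last up-to-3 symbols read; on input `x` shift the window left and append `x`. Accept when the buffered window has length 3 and begins with `x`.
A 15-state machine:
          x    y  
>  q0     q1   q2 
   q1     q3   q4 
   q2     q5   q6 
   q3     q7   q8 
   q4     q9  q10 
   q5    q11  q12 
   q6    q13  q14 
 * q7     q7   q8 
 * q8     q9  q10 
 * q9    q11  q12 
 * q10   q13  q14 
   q11    q7   q8 
   q12    q9  q10 
   q13   q11  q12 
   q14   q13  q14 
(> = start, * = accepting)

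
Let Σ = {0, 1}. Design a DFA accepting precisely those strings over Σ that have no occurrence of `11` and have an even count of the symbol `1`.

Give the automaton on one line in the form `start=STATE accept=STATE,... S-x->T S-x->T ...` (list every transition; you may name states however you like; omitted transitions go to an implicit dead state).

Run two small machines in parallel and take their product. One (3 states) tracks partial matches of the forbidden pattern `11`; the other (2 states) tracks the count of `1`s modulo 2. Each combined state is a pair, one component from each; accept when both components accept.
        0   1  
>* s0   s0  s1 
   s1   s2  s3 
   s2   s2  s4 
   s3   s3  s5 
 * s4   s0  s5 
   s5   s5  s3 
(> = start, * = accepting)

start=s0 accept=s0,s4 s0-0->s0 s0-1->s1 s1-0->s2 s1-1->s3 s2-0->s2 s2-1->s4 s3-0->s3 s3-1->s5 s4-0->s0 s4-1->s5 s5-0->s5 s5-1->s3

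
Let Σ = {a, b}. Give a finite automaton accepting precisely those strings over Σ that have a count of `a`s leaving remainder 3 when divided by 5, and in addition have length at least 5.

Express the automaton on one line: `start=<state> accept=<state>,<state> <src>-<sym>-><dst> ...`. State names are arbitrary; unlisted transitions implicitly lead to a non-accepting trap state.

start=s0 accept=s12 s0-a->s1 s0-b->s2 s1-a->s3 s1-b->s4 s2-a->s4 s2-b->s5 s3-a->s6 s3-b->s7 s4-a->s7 s4-b->s8 s5-a->s8 s5-b->s5 s6-a->s9 s6-b->s10 s7-a->s10 s7-b->s11 s8-a->s11 s8-b->s8 s9-a->s5 s9-b->s9 s10-a->s9 s10-b->s12 s11-a->s12 s11-b->s11 s12-a->s9 s12-b->s12

Build one automaton per condition and run them in lockstep. The first has 5 states tracking the count of `a`s modulo 5; the second has 7 states tracking the input length, saturating at 6. A product state is a pair (one from each), accepting exactly when both do. Equivalent product states are then merged.
With 13 states:
          a    b  
>  s0     s1   s2 
   s1     s3   s4 
   s2     s4   s5 
   s3     s6   s7 
   s4     s7   s8 
   s5     s8   s5 
   s6     s9  s10 
   s7    s10  s11 
   s8    s11   s8 
   s9     s5   s9 
   s10    s9  s12 
   s11   s12  s11 
 * s12    s9  s12 
(> = start, * = accepting)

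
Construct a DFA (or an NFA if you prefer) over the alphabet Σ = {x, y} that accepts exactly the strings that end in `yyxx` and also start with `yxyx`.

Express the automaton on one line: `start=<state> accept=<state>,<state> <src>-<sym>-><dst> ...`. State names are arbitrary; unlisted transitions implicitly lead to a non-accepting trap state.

Handle the two conditions separately and then intersect. The first has 5 states tracking how much of the suffix `yyxx` has currently been matched; the second has 6 states tracking whether the input so far still matches the prefix `yxyx`. A product state is a pair (one from each), accepting exactly when both do.
With 14 states:
          x    y  
>  s0     s1   s2 
   s1     s1   s3 
   s2     s4   s5 
   s3     s1   s5 
   s4     s1   s6 
   s5     s7   s5 
   s6     s8   s5 
   s7     s9   s3 
   s8     s8  s10 
   s9     s1   s3 
   s10    s8  s11 
   s11   s12  s11 
   s12   s13  s10 
 * s13    s8  s10 
(> = start, * = accepting)

start=s0 accept=s13 s0-x->s1 s0-y->s2 s1-x->s1 s1-y->s3 s2-x->s4 s2-y->s5 s3-x->s1 s3-y->s5 s4-x->s1 s4-y->s6 s5-x->s7 s5-y->s5 s6-x->s8 s6-y->s5 s7-x->s9 s7-y->s3 s8-x->s8 s8-y->s10 s9-x->s1 s9-y->s3 s10-x->s8 s10-y->s11 s11-x->s12 s11-y->s11 s12-x->s13 s12-y->s10 s13-x->s8 s13-y->s10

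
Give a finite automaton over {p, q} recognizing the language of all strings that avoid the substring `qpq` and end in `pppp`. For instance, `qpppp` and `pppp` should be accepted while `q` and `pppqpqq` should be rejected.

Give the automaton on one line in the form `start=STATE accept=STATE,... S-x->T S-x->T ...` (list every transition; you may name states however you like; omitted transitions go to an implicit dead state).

Handle the two conditions separately and then intersect. One (4 states) tracks partial matches of the forbidden pattern `qpq`; the other (5 states) tracks how much of the suffix `pppp` has currently been matched. Each combined state is a pair, one component from each; accept when both components accept.
12 states suffice.
          p    q  
>  s0     s1   s2 
   s1     s3   s2 
   s2     s4   s2 
   s3     s5   s2 
   s4     s3   s6 
   s5     s7   s2 
   s6     s8   s6 
 * s7     s7   s2 
   s8     s9   s6 
   s9    s10   s6 
   s10   s11   s6 
   s11   s11   s6 
(> = start, * = accepting)

start=s0 accept=s7 s0-p->s1 s0-q->s2 s1-p->s3 s1-q->s2 s2-p->s4 s2-q->s2 s3-p->s5 s3-q->s2 s4-p->s3 s4-q->s6 s5-p->s7 s5-q->s2 s6-p->s8 s6-q->s6 s7-p->s7 s7-q->s2 s8-p->s9 s8-q->s6 s9-p->s10 s9-q->s6 s10-p->s11 s10-q->s6 s11-p->s11 s11-q->s6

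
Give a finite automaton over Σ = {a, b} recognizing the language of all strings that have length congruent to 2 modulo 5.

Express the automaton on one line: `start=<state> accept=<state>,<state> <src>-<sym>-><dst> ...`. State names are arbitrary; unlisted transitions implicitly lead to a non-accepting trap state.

Only the length mod 5 matters, so use a 5-cycle: from any state, every input symbol moves to the next state, wrapping q4 back to q0. Mark q2 accepting.
        a   b  
>  q0   q1  q1 
   q1   q2  q2 
 * q2   q3  q3 
   q3   q4  q4 
   q4   q0  q0 
(> = start, * = accepting)

start=q0 accept=q2 q0-a->q1 q0-b->q1 q1-a->q2 q1-b->q2 q2-a->q3 q2-b->q3 q3-a->q4 q3-b->q4 q4-a->q0 q4-b->q0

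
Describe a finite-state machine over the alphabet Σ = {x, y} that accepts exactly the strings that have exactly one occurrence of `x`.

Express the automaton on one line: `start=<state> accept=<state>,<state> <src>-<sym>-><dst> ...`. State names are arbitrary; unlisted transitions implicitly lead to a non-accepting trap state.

start=q0 accept=q1 q0-x->q1 q0-y->q0 q1-x->q2 q1-y->q1 q2-x->q2 q2-y->q2

Count `x`s, saturating at 2: state q0 means no `x` yet, q1 means one `x` seen, q2 means more than one. Each `x` increments (capped at q2); other symbols loop. Accept from {q1}.
3 states suffice.
        x   y  
>  q0   q1  q0 
 * q1   q2  q1 
   q2   q2  q2 
(> = start, * = accepting)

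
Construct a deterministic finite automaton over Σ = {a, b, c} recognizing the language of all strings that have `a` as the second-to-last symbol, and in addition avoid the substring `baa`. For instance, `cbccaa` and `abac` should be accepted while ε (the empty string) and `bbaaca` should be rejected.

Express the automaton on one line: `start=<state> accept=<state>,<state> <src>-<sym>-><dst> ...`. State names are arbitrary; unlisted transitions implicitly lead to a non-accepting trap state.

start=s0 accept=s4,s5,s6 s0-a->s1 s0-b->s2 s0-c->s3 s1-a->s4 s1-b->s5 s1-c->s6 s2-a->s7 s2-b->s8 s2-c->s9 s3-a->s10 s3-b->s11 s3-c->s12 s4-a->s4 s4-b->s5 s4-c->s6 s5-a->s7 s5-b->s8 s5-c->s9 s6-a->s10 s6-b->s11 s6-c->s12 s7-a->s13 s7-b->s5 s7-c->s6 s8-a->s7 s8-b->s8 s8-c->s9 s9-a->s10 s9-b->s11 s9-c->s12 s10-a->s4 s10-b->s5 s10-c->s6 s11-a->s7 s11-b->s8 s11-c->s9 s12-a->s10 s12-b->s11 s12-c->s12 s13-a->s13 s13-b->s14 s13-c->s15 s14-a->s16 s14-b->s17 s14-c->s18 s15-a->s19 s15-b->s20 s15-c->s21 s16-a->s13 s16-b->s14 s16-c->s15 s17-a->s16 s17-b->s17 s17-c->s18 s18-a->s19 s18-b->s20 s18-c->s21 s19-a->s13 s19-b->s14 s19-c->s15 s20-a->s16 s20-b->s17 s20-c->s18 s21-a->s19 s21-b->s20 s21-c->s21

Build one automaton per condition and run them in lockstep. The first has 13 states tracking the last 2 symbols read; the second has 4 states tracking partial matches of the forbidden pattern `baa`. A product state is a pair (one from each), accepting exactly when both do.
With 22 states:
          a    b    c  
>  s0     s1   s2   s3 
   s1     s4   s5   s6 
   s2     s7   s8   s9 
   s3    s10  s11  s12 
 * s4     s4   s5   s6 
 * s5     s7   s8   s9 
 * s6    s10  s11  s12 
   s7    s13   s5   s6 
   s8     s7   s8   s9 
   s9    s10  s11  s12 
   s10    s4   s5   s6 
   s11    s7   s8   s9 
   s12   s10  s11  s12 
   s13   s13  s14  s15 
   s14   s16  s17  s18 
   s15   s19  s20  s21 
   s16   s13  s14  s15 
   s17   s16  s17  s18 
   s18   s19  s20  s21 
   s19   s13  s14  s15 
   s20   s16  s17  s18 
   s21   s19  s20  s21 
(> = start, * = accepting)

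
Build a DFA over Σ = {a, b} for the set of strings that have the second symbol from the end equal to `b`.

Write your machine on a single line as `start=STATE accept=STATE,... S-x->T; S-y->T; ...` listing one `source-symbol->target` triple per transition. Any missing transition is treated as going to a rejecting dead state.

Because acceptance depends on a position counted from the end, the machine has to buffer the most recent 2 symbols. Make each state the string of the last up-to-2 symbols read; on input `x` shift the window left and append `x`. Accept when the buffered window has length 2 and begins with `b`.
        a   b  
>  q0   q1  q2 
   q1   q3  q4 
   q2   q5  q6 
   q3   q3  q4 
   q4   q5  q6 
 * q5   q3  q4 
 * q6   q5  q6 
(> = start, * = accepting)

start=q0; accept=q5,q6; q0-a->q1; q0-b->q2; q1-a->q3; q1-b->q4; q2-a->q5; q2-b->q6; q3-a->q3; q3-b->q4; q4-a->q5; q4-b->q6; q5-a->q3; q5-b->q4; q6-a->q5; q6-b->q6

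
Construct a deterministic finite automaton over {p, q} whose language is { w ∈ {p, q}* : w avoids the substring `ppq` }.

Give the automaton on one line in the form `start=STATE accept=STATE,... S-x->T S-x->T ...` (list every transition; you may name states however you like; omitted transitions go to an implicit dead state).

start=S0 accept=S0,S1,S2 S0-p->S1 S0-q->S0 S1-p->S2 S1-q->S0 S2-p->S2 S2-q->S3 S3-p->S3 S3-q->S3

This is the complement of 'contains `ppq`'. Use the same substring-matching states — S0 through S3 holding how much of `ppq` has just been matched — but flip the accepting set: everything except the trap S3 accepts.
4 states suffice.
        p   q  
>* S0   S1  S0 
 * S1   S2  S0 
 * S2   S2  S3 
   S3   S3  S3 
(> = start, * = accepting)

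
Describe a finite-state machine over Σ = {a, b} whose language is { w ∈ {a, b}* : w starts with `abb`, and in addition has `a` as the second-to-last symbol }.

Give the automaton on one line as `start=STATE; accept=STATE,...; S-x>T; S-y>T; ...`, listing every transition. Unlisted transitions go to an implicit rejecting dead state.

start=q0; accept=q6,q7; q0-a>q1; q0-b>q2; q1-a>q2; q1-b>q3; q2-a>q2; q2-b>q2; q3-a>q2; q3-b>q4; q4-a>q5; q4-b>q4; q5-a>q6; q5-b>q7; q6-a>q6; q6-b>q7; q7-a>q5; q7-b>q4

Build one automaton per condition and run them in lockstep. One (5 states) tracks whether the input so far still matches the prefix `abb`; the other (7 states) tracks the last 2 symbols read. Each combined state is a pair, one component from each; accept when both components accept. Minimizing collapses redundant product states.
        a   b  
>  q0   q1  q2 
   q1   q2  q3 
   q2   q2  q2 
   q3   q2  q4 
   q4   q5  q4 
   q5   q6  q7 
 * q6   q6  q7 
 * q7   q5  q4 
(> = start, * = accepting)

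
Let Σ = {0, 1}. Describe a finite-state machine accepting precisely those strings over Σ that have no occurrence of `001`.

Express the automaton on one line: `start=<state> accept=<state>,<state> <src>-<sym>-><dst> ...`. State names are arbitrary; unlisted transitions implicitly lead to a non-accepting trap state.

start=S0 accept=S0,S1,S2 S0-0->S1 S0-1->S0 S1-0->S2 S1-1->S0 S2-0->S2 S2-1->S3 S3-0->S3 S3-1->S3

Track partial matches of the forbidden pattern `001`. State S3 is a dead state reached once `001` has occurred; every other state accepts. S0 means no part of `001` is currently matched.
A 4-state machine:
        0   1  
>* S0   S1  S0 
 * S1   S2  S0 
 * S2   S2  S3 
   S3   S3  S3 
(> = start, * = accepting)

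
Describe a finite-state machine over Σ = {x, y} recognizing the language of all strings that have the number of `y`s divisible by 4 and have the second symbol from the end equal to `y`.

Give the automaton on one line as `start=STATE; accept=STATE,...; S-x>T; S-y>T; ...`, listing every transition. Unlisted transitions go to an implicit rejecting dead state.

start=q0; accept=q5,q7; q0-x>q0; q0-y>q1; q1-x>q1; q1-y>q2; q2-x>q2; q2-y>q3; q3-x>q4; q3-y>q5; q4-x>q4; q4-y>q6; q5-x>q7; q5-y>q1; q6-x>q7; q6-y>q1; q7-x>q0; q7-y>q1

Build one automaton per condition and run them in lockstep. The first has 4 states tracking the count of `y`s modulo 4; the second has 7 states tracking the last 2 symbols read. A product state is a pair (one from each), accepting exactly when both do. Equivalent product states are then merged.
8 states suffice.
        x   y  
>  q0   q0  q1 
   q1   q1  q2 
   q2   q2  q3 
   q3   q4  q5 
   q4   q4  q6 
 * q5   q7  q1 
   q6   q7  q1 
 * q7   q0  q1 
(> = start, * = accepting)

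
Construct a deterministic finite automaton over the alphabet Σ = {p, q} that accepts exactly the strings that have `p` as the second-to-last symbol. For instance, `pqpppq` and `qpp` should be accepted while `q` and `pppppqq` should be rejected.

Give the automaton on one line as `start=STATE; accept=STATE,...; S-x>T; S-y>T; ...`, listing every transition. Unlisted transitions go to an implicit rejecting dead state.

start=s0; accept=s3,s4; s0-p>s1; s0-q>s2; s1-p>s3; s1-q>s4; s2-p>s5; s2-q>s6; s3-p>s3; s3-q>s4; s4-p>s5; s4-q>s6; s5-p>s3; s5-q>s4; s6-p>s5; s6-q>s6

A DFA must remember the last 2 symbols (since which symbol is second-to-last isn't known until the input ends). Use one state per possible window of the last ≤2 symbols; accept from those whose window starts with `p`.
A 7-state machine:
        p   q  
>  s0   s1  s2 
   s1   s3  s4 
   s2   s5  s6 
 * s3   s3  s4 
 * s4   s5  s6 
   s5   s3  s4 
   s6   s5  s6 
(> = start, * = accepting)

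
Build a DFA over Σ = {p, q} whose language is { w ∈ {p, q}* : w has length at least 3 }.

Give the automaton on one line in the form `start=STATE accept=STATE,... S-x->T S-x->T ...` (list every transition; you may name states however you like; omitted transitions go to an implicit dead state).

start=A accept=D,E A-p->B A-q->B B-p->C B-q->C C-p->D C-q->D D-p->E D-q->E E-p->E E-q->E

Count input length up to 4: every symbol moves from A toward E, which means 'more than 3' and absorbs. Accept from {D, E}.
With 5 states:
       p  q 
>  A   B  B 
   B   C  C 
   C   D  D 
 * D   E  E 
 * E   E  E 
(> = start, * = accepting)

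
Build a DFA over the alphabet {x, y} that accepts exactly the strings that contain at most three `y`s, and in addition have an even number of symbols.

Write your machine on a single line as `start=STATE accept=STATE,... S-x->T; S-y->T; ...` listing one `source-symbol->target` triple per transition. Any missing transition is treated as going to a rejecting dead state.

Build one automaton per condition and run them in lockstep. The first has 5 states tracking the count of `y`s, saturating at 4; the second has 2 states tracking the input length modulo 2. A product state is a pair (one from each), accepting exactly when both do. Minimizing collapses redundant product states.
9 states suffice.
       x  y 
>* A   B  C 
   B   A  D 
   C   D  E 
 * D   C  F 
 * E   F  G 
   F   E  H 
   G   H  I 
 * H   G  I 
   I   I  I 
(> = start, * = accepting)

start=A; accept=A,D,E,H; A-x->B; A-y->C; B-x->A; B-y->D; C-x->D; C-y->E; D-x->C; D-y->F; E-x->F; E-y->G; F-x->E; F-y->H; G-x->H; G-y->I; H-x->G; H-y->I; I-x->I; I-y->I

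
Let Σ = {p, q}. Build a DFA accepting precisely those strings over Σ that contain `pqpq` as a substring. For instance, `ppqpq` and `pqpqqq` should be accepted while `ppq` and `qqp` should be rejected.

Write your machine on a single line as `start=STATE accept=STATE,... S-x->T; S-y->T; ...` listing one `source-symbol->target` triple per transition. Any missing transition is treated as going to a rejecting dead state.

States A..D record the length of the longest prefix of `pqpq` that matches the current input suffix. Reaching E means `pqpq` has been seen, and we stay there forever. Accept from E.
With 5 states:
       p  q 
>  A   B  A 
   B   B  C 
   C   D  A 
   D   B  E 
 * E   E  E 
(> = start, * = accepting)

start=A; accept=E; A-p->B; A-q->A; B-p->B; B-q->C; C-p->D; C-q->A; D-p->B; D-q->E; E-p->E; E-q->E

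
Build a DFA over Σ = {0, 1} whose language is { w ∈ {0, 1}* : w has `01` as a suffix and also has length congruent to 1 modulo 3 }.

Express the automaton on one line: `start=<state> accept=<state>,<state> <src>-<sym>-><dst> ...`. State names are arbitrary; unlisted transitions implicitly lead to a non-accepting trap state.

Handle the two conditions separately and then intersect. One (3 states) tracks how much of the suffix `01` has currently been matched; the other (3 states) tracks the input length modulo 3. Each combined state is a pair, one component from each; accept when both components accept.
With 9 states:
        0   1  
>  q0   q1  q2 
   q1   q3  q4 
   q2   q3  q5 
   q3   q6  q7 
   q4   q6  q0 
   q5   q6  q0 
   q6   q1  q8 
   q7   q1  q2 
 * q8   q3  q5 
(> = start, * = accepting)

start=q0 accept=q8 q0-0->q1 q0-1->q2 q1-0->q3 q1-1->q4 q2-0->q3 q2-1->q5 q3-0->q6 q3-1->q7 q4-0->q6 q4-1->q0 q5-0->q6 q5-1->q0 q6-0->q1 q6-1->q8 q7-0->q1 q7-1->q2 q8-0->q3 q8-1->q5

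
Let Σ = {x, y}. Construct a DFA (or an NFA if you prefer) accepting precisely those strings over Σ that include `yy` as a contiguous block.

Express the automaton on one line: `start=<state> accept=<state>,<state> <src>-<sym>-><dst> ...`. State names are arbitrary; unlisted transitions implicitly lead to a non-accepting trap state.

start=s0 accept=s2 s0-x->s0 s0-y->s1 s1-x->s0 s1-y->s2 s2-x->s2 s2-y->s2

Track how much of `yy` has been matched so far: state s0 is no progress, s2 is the absorbing accept state reached once `yy` has occurred. Intermediate states record partial matches; on a mismatch, fall back to the longest reusable overlap.
3 states suffice.
        x   y  
>  s0   s0  s1 
   s1   s0  s2 
 * s2   s2  s2 
(> = start, * = accepting)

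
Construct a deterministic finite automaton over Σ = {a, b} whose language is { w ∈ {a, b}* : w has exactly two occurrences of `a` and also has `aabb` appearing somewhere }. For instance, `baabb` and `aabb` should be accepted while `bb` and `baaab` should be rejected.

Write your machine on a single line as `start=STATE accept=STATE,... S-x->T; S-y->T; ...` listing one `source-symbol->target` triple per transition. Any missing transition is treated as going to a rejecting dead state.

Handle the two conditions separately and then intersect. One (4 states) tracks the count of `a`s, saturating at 3; the other (5 states) tracks whether and how much of `aabb` has been seen. Each combined state is a pair, one component from each; accept when both components accept.
With 13 states:
          a    b  
>  q0     q1   q0 
   q1     q2   q3 
   q2     q4   q5 
   q3     q6   q3 
   q4     q4   q7 
   q5     q8   q9 
   q6     q4  q10 
   q7     q8  q11 
   q8     q4  q12 
 * q9    q11   q9 
   q10    q8  q10 
   q11   q11  q11 
   q12    q8  q12 
(> = start, * = accepting)

start=q0; accept=q9; q0-a->q1; q0-b->q0; q1-a->q2; q1-b->q3; q2-a->q4; q2-b->q5; q3-a->q6; q3-b->q3; q4-a->q4; q4-b->q7; q5-a->q8; q5-b->q9; q6-a->q4; q6-b->q10; q7-a->q8; q7-b->q11; q8-a->q4; q8-b->q12; q9-a->q11; q9-b->q9; q10-a->q8; q10-b->q10; q11-a->q11; q11-b->q11; q12-a->q8; q12-b->q12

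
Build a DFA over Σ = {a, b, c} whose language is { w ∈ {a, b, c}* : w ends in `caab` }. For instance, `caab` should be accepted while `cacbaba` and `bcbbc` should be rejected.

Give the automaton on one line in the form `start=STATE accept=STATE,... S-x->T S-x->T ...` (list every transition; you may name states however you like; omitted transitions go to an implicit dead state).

start=S0 accept=S4 S0-a->S0 S0-b->S0 S0-c->S1 S1-a->S2 S1-b->S0 S1-c->S1 S2-a->S3 S2-b->S0 S2-c->S1 S3-a->S0 S3-b->S4 S3-c->S1 S4-a->S0 S4-b->S0 S4-c->S1

Remember how much of `caab` the current input suffix matches. State S0 means no match yet; S1 means the last symbol is `c`; S2 means the last 2 symbols are `ca`; S3 means the last 3 symbols are `caa`; S4 means the last 4 symbols are `caab`. Only S4 accepts. On a mismatch, fall back to the longest proper suffix that is still a prefix of `caab`.
5 states suffice.
        a   b   c  
>  S0   S0  S0  S1 
   S1   S2  S0  S1 
   S2   S3  S0  S1 
   S3   S0  S4  S1 
 * S4   S0  S0  S1 
(> = start, * = accepting)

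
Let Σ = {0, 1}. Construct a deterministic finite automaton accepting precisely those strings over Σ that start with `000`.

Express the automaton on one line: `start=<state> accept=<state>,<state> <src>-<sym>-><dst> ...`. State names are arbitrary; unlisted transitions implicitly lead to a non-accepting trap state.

start=q0 accept=q3 q0-0->q1 q0-1->q4 q1-0->q2 q1-1->q4 q2-0->q3 q2-1->q4 q3-0->q3 q3-1->q3 q4-0->q4 q4-1->q4

Walk along `000` while the input agrees: from q0 take `0` to q1, and so on. Any deviation drops to the rejecting sink q4. Once q3 is reached the prefix is confirmed and every continuation is accepted.
5 states suffice.
        0   1  
>  q0   q1  q4 
   q1   q2  q4 
   q2   q3  q4 
 * q3   q3  q3 
   q4   q4  q4 
(> = start, * = accepting)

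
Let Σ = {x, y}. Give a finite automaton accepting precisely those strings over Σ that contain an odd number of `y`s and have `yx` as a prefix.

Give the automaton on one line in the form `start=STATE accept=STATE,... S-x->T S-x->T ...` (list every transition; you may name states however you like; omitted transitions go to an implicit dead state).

start=A accept=D A-x->B A-y->C B-x->B B-y->B C-x->D C-y->B D-x->D D-y->E E-x->E E-y->D

Build one automaton per condition and run them in lockstep. One (2 states) tracks the count of `y`s modulo 2; the other (4 states) tracks whether the input so far still matches the prefix `yx`. Each combined state is a pair, one component from each; accept when both components accept. After merging equivalent states the machine shrinks.
With 5 states:
       x  y 
>  A   B  C 
   B   B  B 
   C   D  B 
 * D   D  E 
   E   E  D 
(> = start, * = accepting)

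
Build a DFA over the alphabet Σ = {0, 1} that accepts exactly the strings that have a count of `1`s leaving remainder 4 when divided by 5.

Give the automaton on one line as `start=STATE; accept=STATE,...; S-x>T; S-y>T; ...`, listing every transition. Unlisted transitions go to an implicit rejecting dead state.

Keep the running count of `1`s modulo 5: each `1` advances along the cycle A → B → C → D → E → A while other symbols loop. Accept at E.
With 5 states:
       0  1 
>  A   A  B 
   B   B  C 
   C   C  D 
   D   D  E 
 * E   E  A 
(> = start, * = accepting)

start=A; accept=E; A-0>A; A-1>B; B-0>B; B-1>C; C-0>C; C-1>D; D-0>D; D-1>E; E-0>E; E-1>A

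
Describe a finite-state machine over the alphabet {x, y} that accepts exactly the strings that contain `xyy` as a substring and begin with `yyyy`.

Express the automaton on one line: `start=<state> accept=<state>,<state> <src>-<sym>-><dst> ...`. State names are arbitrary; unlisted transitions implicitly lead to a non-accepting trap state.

start=q0 accept=q8 q0-x->q1 q0-y->q2 q1-x->q1 q1-y->q1 q2-x->q1 q2-y->q3 q3-x->q1 q3-y->q4 q4-x->q1 q4-y->q5 q5-x->q6 q5-y->q5 q6-x->q6 q6-y->q7 q7-x->q6 q7-y->q8 q8-x->q8 q8-y->q8

Build one automaton per condition and run them in lockstep. The first has 4 states tracking whether and how much of `xyy` has been seen; the second has 6 states tracking whether the input so far still matches the prefix `yyyy`. A product state is a pair (one from each), accepting exactly when both do. Equivalent product states are then merged.
A 9-state machine:
        x   y  
>  q0   q1  q2 
   q1   q1  q1 
   q2   q1  q3 
   q3   q1  q4 
   q4   q1  q5 
   q5   q6  q5 
   q6   q6  q7 
   q7   q6  q8 
 * q8   q8  q8 
(> = start, * = accepting)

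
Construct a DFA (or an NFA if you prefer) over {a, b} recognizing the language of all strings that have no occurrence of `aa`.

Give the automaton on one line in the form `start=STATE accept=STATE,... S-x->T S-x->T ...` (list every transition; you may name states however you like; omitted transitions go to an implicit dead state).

start=q0 accept=q0,q1 q0-a->q1 q0-b->q0 q1-a->q2 q1-b->q0 q2-a->q2 q2-b->q2

Track partial matches of the forbidden pattern `aa`. State q2 is a dead state reached once `aa` has occurred; every other state accepts. q0 means no part of `aa` is currently matched.
        a   b  
>* q0   q1  q0 
 * q1   q2  q0 
   q2   q2  q2 
(> = start, * = accepting)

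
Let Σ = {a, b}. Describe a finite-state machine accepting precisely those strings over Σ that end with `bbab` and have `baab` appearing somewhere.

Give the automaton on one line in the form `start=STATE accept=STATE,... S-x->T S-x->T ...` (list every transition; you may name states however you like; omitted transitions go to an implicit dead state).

start=S0 accept=S11 S0-a->S0 S0-b->S1 S1-a->S2 S1-b->S3 S2-a->S4 S2-b->S1 S3-a->S5 S3-b->S3 S4-a->S0 S4-b->S6 S5-a->S4 S5-b->S7 S6-a->S8 S6-b->S9 S7-a->S2 S7-b->S3 S8-a->S8 S8-b->S6 S9-a->S10 S9-b->S9 S10-a->S8 S10-b->S11 S11-a->S8 S11-b->S9

Handle the two conditions separately and then intersect. The first has 5 states tracking how much of the suffix `bbab` has currently been matched; the second has 5 states tracking whether and how much of `baab` has been seen. A product state is a pair (one from each), accepting exactly when both do.
          a    b  
>  S0     S0   S1 
   S1     S2   S3 
   S2     S4   S1 
   S3     S5   S3 
   S4     S0   S6 
   S5     S4   S7 
   S6     S8   S9 
   S7     S2   S3 
   S8     S8   S6 
   S9    S10   S9 
   S10    S8  S11 
 * S11    S8   S9 
(> = start, * = accepting)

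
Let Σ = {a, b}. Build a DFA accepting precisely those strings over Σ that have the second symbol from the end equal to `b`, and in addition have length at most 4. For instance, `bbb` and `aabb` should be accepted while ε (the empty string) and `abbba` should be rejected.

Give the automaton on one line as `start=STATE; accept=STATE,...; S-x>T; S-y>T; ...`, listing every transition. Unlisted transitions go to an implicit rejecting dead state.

Run two small machines in parallel and take their product. The first has 7 states tracking the last 2 symbols read; the second has 6 states tracking the input length, saturating at 5. A product state is a pair (one from each), accepting exactly when both do.
          a    b  
>  q0     q1   q2 
   q1     q3   q4 
   q2     q5   q6 
   q3     q7   q8 
   q4     q9  q10 
 * q5     q7   q8 
 * q6     q9  q10 
   q7    q11  q12 
   q8    q13  q14 
 * q9    q11  q12 
 * q10   q13  q14 
   q11   q15  q16 
   q12   q17  q18 
 * q13   q15  q16 
 * q14   q17  q18 
   q15   q15  q16 
   q16   q17  q18 
   q17   q15  q16 
   q18   q17  q18 
(> = start, * = accepting)

start=q0; accept=q5,q6,q9,q10,q13,q14; q0-a>q1; q0-b>q2; q1-a>q3; q1-b>q4; q2-a>q5; q2-b>q6; q3-a>q7; q3-b>q8; q4-a>q9; q4-b>q10; q5-a>q7; q5-b>q8; q6-a>q9; q6-b>q10; q7-a>q11; q7-b>q12; q8-a>q13; q8-b>q14; q9-a>q11; q9-b>q12; q10-a>q13; q10-b>q14; q11-a>q15; q11-b>q16; q12-a>q17; q12-b>q18; q13-a>q15; q13-b>q16; q14-a>q17; q14-b>q18; q15-a>q15; q15-b>q16; q16-a>q17; q16-b>q18; q17-a>q15; q17-b>q16; q18-a>q17; q18-b>q18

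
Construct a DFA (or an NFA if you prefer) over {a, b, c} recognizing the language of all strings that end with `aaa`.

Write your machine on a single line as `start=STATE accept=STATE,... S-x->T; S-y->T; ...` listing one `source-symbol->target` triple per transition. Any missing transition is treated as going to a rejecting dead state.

Let each state record the length of the longest suffix of the input read so far that is also a prefix of `aaa`. S1 means the last symbol is `a`; S2 means the last 2 symbols are `aa`; S3 means the last 3 symbols are `aaa`. Accept only at S3, where the string currently ends in `aaa`.
With 4 states:
        a   b   c  
>  S0   S1  S0  S0 
   S1   S2  S0  S0 
   S2   S3  S0  S0 
 * S3   S3  S0  S0 
(> = start, * = accepting)

start=S0; accept=S3; S0-a->S1; S0-b->S0; S0-c->S0; S1-a->S2; S1-b->S0; S1-c->S0; S2-a->S3; S2-b->S0; S2-c->S0; S3-a->S3; S3-b->S0; S3-c->S0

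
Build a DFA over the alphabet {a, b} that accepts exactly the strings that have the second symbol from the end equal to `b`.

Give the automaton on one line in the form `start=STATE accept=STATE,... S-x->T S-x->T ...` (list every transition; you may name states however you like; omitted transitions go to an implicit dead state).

start=s0 accept=s5,s6 s0-a->s1 s0-b->s2 s1-a->s3 s1-b->s4 s2-a->s5 s2-b->s6 s3-a->s3 s3-b->s4 s4-a->s5 s4-b->s6 s5-a->s3 s5-b->s4 s6-a->s5 s6-b->s6

Because acceptance depends on a position counted from the end, the machine has to buffer the most recent 2 symbols. Make each state the string of the last up-to-2 symbols read; on input `x` shift the window left and append `x`. Accept when the buffered window has length 2 and begins with `b`.
With 7 states:
        a   b  
>  s0   s1  s2 
   s1   s3  s4 
   s2   s5  s6 
   s3   s3  s4 
   s4   s5  s6 
 * s5   s3  s4 
 * s6   s5  s6 
(> = start, * = accepting)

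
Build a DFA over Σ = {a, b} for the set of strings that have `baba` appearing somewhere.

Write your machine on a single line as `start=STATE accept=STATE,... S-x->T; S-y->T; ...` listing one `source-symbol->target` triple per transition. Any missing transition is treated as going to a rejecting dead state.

start=S0; accept=S4; S0-a->S0; S0-b->S1; S1-a->S2; S1-b->S1; S2-a->S0; S2-b->S3; S3-a->S4; S3-b->S1; S4-a->S4; S4-b->S4

States S0..S3 record the length of the longest prefix of `baba` that matches the current input suffix. Reaching S4 means `baba` has been seen, and we stay there forever. Accept from S4.
        a   b  
>  S0   S0  S1 
   S1   S2  S1 
   S2   S0  S3 
   S3   S4  S1 
 * S4   S4  S4 
(> = start, * = accepting)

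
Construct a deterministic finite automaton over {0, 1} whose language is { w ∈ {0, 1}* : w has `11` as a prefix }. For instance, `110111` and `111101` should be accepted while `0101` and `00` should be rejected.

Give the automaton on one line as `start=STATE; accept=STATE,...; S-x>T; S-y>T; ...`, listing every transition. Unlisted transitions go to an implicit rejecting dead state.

Check the first 2 symbols one by one: A through B record how many have matched `11` so far; any wrong symbol goes to the dead state D. After all 2 match we enter the accepting sink C.
With 4 states:
       0  1 
>  A   D  B 
   B   D  C 
 * C   C  C 
   D   D  D 
(> = start, * = accepting)

start=A; accept=C; A-0>D; A-1>B; B-0>D; B-1>C; C-0>C; C-1>C; D-0>D; D-1>D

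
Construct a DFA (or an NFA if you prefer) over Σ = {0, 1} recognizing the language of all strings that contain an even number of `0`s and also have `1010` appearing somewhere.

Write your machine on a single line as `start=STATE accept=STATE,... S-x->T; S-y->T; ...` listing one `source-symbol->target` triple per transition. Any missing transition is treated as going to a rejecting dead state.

start=A; accept=I; A-0->B; A-1->C; B-0->A; B-1->D; C-0->E; C-1->C; D-0->F; D-1->D; E-0->A; E-1->G; F-0->B; F-1->H; G-0->I; G-1->D; H-0->J; H-1->C; I-0->J; I-1->I; J-0->I; J-1->J

Run two small machines in parallel and take their product. The first has 2 states tracking the count of `0`s modulo 2; the second has 5 states tracking whether and how much of `1010` has been seen. A product state is a pair (one from each), accepting exactly when both do.
With 10 states:
       0  1 
>  A   B  C 
   B   A  D 
   C   E  C 
   D   F  D 
   E   A  G 
   F   B  H 
   G   I  D 
   H   J  C 
 * I   J  I 
   J   I  J 
(> = start, * = accepting)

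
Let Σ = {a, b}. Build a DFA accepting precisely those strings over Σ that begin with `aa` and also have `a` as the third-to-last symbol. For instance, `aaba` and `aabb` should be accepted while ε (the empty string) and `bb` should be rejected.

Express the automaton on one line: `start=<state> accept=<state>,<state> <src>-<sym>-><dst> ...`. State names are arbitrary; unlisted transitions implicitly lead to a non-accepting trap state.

start=q0 accept=q4,q5,q6,q7 q0-a->q1 q0-b->q2 q1-a->q3 q1-b->q2 q2-a->q2 q2-b->q2 q3-a->q4 q3-b->q5 q4-a->q4 q4-b->q5 q5-a->q6 q5-b->q7 q6-a->q3 q6-b->q8 q7-a->q9 q7-b->q10 q8-a->q6 q8-b->q7 q9-a->q3 q9-b->q8 q10-a->q9 q10-b->q10

Build one automaton per condition and run them in lockstep. The first has 4 states tracking whether the input so far still matches the prefix `aa`; the second has 15 states tracking the last 3 symbols read. A product state is a pair (one from each), accepting exactly when both do. Equivalent product states are then merged.
          a    b  
>  q0     q1   q2 
   q1     q3   q2 
   q2     q2   q2 
   q3     q4   q5 
 * q4     q4   q5 
 * q5     q6   q7 
 * q6     q3   q8 
 * q7     q9  q10 
   q8     q6   q7 
   q9     q3   q8 
   q10    q9  q10 
(> = start, * = accepting)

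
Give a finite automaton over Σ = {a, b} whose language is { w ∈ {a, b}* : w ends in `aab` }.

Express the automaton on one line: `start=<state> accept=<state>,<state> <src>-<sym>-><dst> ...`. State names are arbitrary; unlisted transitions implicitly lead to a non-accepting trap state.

Remember how much of `aab` the current input suffix matches. State S0 means no match yet; S1 means the last symbol is `a`; S2 means the last 2 symbols are `aa`; S3 means the last 3 symbols are `aab`. Only S3 accepts. On a mismatch, fall back to the longest proper suffix that is still a prefix of `aab`.
A 4-state machine:
        a   b  
>  S0   S1  S0 
   S1   S2  S0 
   S2   S2  S3 
 * S3   S1  S0 
(> = start, * = accepting)

start=S0 accept=S3 S0-a->S1 S0-b->S0 S1-a->S2 S1-b->S0 S2-a->S2 S2-b->S3 S3-a->S1 S3-b->S0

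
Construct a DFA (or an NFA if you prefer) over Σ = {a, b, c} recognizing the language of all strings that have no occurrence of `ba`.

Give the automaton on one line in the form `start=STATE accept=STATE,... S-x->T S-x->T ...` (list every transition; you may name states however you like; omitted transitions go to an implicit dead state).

This is the complement of 'contains `ba`'. Use the same substring-matching states — q0 through q2 holding how much of `ba` has just been matched — but flip the accepting set: everything except the trap q2 accepts.
With 3 states:
        a   b   c  
>* q0   q0  q1  q0 
 * q1   q2  q1  q0 
   q2   q2  q2  q2 
(> = start, * = accepting)

start=q0 accept=q0,q1 q0-a->q0 q0-b->q1 q0-c->q0 q1-a->q2 q1-b->q1 q1-c->q0 q2-a->q2 q2-b->q2 q2-c->q2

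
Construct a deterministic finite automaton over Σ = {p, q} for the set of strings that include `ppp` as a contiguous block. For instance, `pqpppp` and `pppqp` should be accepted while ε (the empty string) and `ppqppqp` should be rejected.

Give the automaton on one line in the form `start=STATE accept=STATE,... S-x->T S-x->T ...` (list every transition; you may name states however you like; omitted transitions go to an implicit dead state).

start=A accept=D A-p->B A-q->A B-p->C B-q->A C-p->D C-q->A D-p->D D-q->D

States A..C record the length of the longest prefix of `ppp` that matches the current input suffix. Reaching D means `ppp` has been seen, and we stay there forever. Accept from D.
A 4-state machine:
       p  q 
>  A   B  A 
   B   C  A 
   C   D  A 
 * D   D  D 
(> = start, * = accepting)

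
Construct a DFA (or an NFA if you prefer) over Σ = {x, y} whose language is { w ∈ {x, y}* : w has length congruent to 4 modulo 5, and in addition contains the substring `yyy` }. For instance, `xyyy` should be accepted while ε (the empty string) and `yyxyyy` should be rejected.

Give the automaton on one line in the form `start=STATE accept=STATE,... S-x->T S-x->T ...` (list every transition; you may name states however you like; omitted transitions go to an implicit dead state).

start=q0 accept=q13 q0-x->q1 q0-y->q2 q1-x->q3 q1-y->q4 q2-x->q3 q2-y->q5 q3-x->q6 q3-y->q7 q4-x->q6 q4-y->q8 q5-x->q6 q5-y->q9 q6-x->q10 q6-y->q11 q7-x->q10 q7-y->q12 q8-x->q10 q8-y->q13 q9-x->q13 q9-y->q13 q10-x->q0 q10-y->q14 q11-x->q0 q11-y->q15 q12-x->q0 q12-y->q16 q13-x->q16 q13-y->q16 q14-x->q1 q14-y->q17 q15-x->q1 q15-y->q18 q16-x->q18 q16-y->q18 q17-x->q3 q17-y->q19 q18-x->q19 q18-y->q19 q19-x->q9 q19-y->q9

Build one automaton per condition and run them in lockstep. The first has 5 states tracking the input length modulo 5; the second has 4 states tracking whether and how much of `yyy` has been seen. A product state is a pair (one from each), accepting exactly when both do.
With 20 states:
          x    y  
>  q0     q1   q2 
   q1     q3   q4 
   q2     q3   q5 
   q3     q6   q7 
   q4     q6   q8 
   q5     q6   q9 
   q6    q10  q11 
   q7    q10  q12 
   q8    q10  q13 
   q9    q13  q13 
   q10    q0  q14 
   q11    q0  q15 
   q12    q0  q16 
 * q13   q16  q16 
   q14    q1  q17 
   q15    q1  q18 
   q16   q18  q18 
   q17    q3  q19 
   q18   q19  q19 
   q19    q9   q9 
(> = start, * = accepting)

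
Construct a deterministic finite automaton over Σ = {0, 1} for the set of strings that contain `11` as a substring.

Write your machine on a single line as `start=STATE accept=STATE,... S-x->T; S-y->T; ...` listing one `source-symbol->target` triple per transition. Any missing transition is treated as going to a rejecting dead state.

States s0..s1 record the length of the longest prefix of `11` that matches the current input suffix. Reaching s2 means `11` has been seen, and we stay there forever. Accept from s2.
3 states suffice.
        0   1  
>  s0   s0  s1 
   s1   s0  s2 
 * s2   s2  s2 
(> = start, * = accepting)

start=s0; accept=s2; s0-0->s0; s0-1->s1; s1-0->s0; s1-1->s2; s2-0->s2; s2-1->s2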